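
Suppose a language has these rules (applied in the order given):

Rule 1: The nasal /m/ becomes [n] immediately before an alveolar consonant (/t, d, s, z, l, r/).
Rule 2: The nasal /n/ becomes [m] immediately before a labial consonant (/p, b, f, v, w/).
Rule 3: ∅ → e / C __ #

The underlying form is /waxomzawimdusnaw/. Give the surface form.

waxonzawindusnawe

Rule 1 (nasal place assimilation): /m/ precedes the alveolar consonant /z/, so it assimilates in place to [n]. /m/ precedes the alveolar consonant /d/, so it assimilates in place to [n]. /waxomzawimdusnaw/ → waxonzawindusnaw.
Rule 2 (nasal place assimilation): no segment meets the environment; /waxonzawindusnaw/ is unchanged.
Rule 3 (final e-epenthesis): the form ends in the consonant /w/, so [e] is inserted word-finally. /waxonzawindusnaw/ → waxonzawindusnawe.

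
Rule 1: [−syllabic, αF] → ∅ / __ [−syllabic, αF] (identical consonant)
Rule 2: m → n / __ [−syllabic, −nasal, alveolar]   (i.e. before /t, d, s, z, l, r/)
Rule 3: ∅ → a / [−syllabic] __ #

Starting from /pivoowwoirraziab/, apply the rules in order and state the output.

Rule 1 (degemination): /ww/ is a geminate; the first /w/ deletes. /rr/ is a geminate; the first /r/ deletes. /pivoowwoirraziab/ → pivoowoiraziab.
Rule 2 (nasal place assimilation): no segment meets the environment; /pivoowoiraziab/ is unchanged.
Rule 3 (final a-epenthesis): the form ends in the consonant /b/, so [a] is inserted word-finally. /pivoowoiraziab/ → pivoowoiraziaba.

pivoowoiraziaba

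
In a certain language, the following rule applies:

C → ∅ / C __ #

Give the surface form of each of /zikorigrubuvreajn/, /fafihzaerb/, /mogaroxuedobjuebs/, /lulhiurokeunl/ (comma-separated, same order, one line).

/zikorigrubuvreajn/: /n/ is the second consonant of a word-final cluster /jn/, so it deletes. → [zikorigrubuvreaj].
/fafihzaerb/: /b/ is the second consonant of a word-final cluster /rb/, so it deletes. → [fafihzaer].
/mogaroxuedobjuebs/: /s/ is the second consonant of a word-final cluster /bs/, so it deletes. → [mogaroxuedobjueb].
/lulhiurokeunl/: /l/ is the second consonant of a word-final cluster /nl/, so it deletes. → [lulhiurokeun].

zikorigrubuvreaj, fafihzaer, mogaroxuedobjueb, lulhiurokeun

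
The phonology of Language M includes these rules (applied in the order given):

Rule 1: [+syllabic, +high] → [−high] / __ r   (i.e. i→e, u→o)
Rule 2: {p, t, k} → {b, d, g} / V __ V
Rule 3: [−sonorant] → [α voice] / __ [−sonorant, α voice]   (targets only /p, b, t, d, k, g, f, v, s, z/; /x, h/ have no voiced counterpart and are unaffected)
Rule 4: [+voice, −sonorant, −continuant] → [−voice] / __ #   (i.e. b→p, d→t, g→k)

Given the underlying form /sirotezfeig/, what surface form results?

Rule 1 (pre-rhotic lowering): /i/ is a high vowel immediately before /r/, so it lowers to [e]. /sirotezfeig/ → serotezfeig.
Rule 2 (intervocalic voicing): /t/ is a voiceless stop between vowels /o/ and /e/, so it voices to [d]. /serotezfeig/ → serodezfeig.
Rule 3 (regressive voicing assimilation): /z/ precedes the voiceless obstruent /f/, so it devoices to [s] by assimilation. /serodezfeig/ → serodesfeig.
Rule 4 (final devoicing): /g/ is a voiced stop in word-final position, so it devoices to [k]. /serodesfeig/ → serodesfeik.

serodesfeik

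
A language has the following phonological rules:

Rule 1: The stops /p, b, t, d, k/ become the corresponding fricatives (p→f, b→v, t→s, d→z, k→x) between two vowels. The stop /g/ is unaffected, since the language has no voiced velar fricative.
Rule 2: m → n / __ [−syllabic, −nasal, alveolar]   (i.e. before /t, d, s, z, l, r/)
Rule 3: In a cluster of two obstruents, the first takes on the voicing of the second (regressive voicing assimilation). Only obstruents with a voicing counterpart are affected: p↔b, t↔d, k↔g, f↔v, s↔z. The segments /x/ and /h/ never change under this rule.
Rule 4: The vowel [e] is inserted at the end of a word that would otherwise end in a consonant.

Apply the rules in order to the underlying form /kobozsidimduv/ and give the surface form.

kovossizinduve

Rule 1 (intervocalic spirantization): /b/ is a stop between vowels /o/ and /o/, so it spirantizes to the fricative [v]. /d/ is a stop between vowels /i/ and /i/, so it spirantizes to the fricative [z]. /kobozsidimduv/ → kovozsizimduv.
Rule 2 (nasal place assimilation): /m/ precedes the alveolar consonant /d/, so it assimilates in place to [n]. /kovozsizimduv/ → kovozsizinduv.
Rule 3 (regressive voicing assimilation): /z/ precedes the voiceless obstruent /s/, so it devoices to [s] by assimilation. /kovozsizinduv/ → kovossizinduv.
Rule 4 (final e-epenthesis): the form ends in the consonant /v/, so [e] is inserted word-finally. /kovossizinduv/ → kovossizinduve.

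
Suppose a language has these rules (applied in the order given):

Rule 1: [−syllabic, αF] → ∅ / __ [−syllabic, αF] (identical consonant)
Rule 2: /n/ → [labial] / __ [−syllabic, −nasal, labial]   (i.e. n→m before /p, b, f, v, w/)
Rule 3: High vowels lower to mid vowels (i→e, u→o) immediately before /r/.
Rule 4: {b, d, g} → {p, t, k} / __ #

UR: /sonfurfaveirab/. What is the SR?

Rule 1 (degemination): no segment meets the environment; /sonfurfaveirab/ is unchanged.
Rule 2 (nasal place assimilation): /n/ precedes the labial consonant /f/, so it assimilates in place to [m]. /sonfurfaveirab/ → somfurfaveirab.
Rule 3 (pre-rhotic lowering): /u/ is a high vowel immediately before /r/, so it lowers to [o]. /i/ is a high vowel immediately before /r/, so it lowers to [e]. /somfurfaveirab/ → somforfaveerab.
Rule 4 (final devoicing): /b/ is a voiced stop in word-final position, so it devoices to [p]. /somforfaveerab/ → somforfaveerap.

somforfaveerap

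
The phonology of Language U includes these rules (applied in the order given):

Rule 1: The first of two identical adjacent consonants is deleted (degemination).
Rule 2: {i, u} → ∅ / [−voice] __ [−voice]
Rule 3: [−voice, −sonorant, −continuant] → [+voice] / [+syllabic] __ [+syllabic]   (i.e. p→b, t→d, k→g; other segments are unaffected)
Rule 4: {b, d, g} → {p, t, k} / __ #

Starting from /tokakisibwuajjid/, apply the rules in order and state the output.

togaksibwuajit

Rule 1 (degemination): /jj/ is a geminate; the first /j/ deletes. /tokakisibwuajjid/ → tokakisibwuajid.
Rule 2 (high vowel syncope): /i/ is a high vowel flanked by voiceless consonants /k/ and /s/, so it deletes. /tokakisibwuajid/ → tokaksibwuajid.
Rule 3 (intervocalic voicing): /k/ is a voiceless stop between vowels /o/ and /a/, so it voices to [g]. /tokaksibwuajid/ → togaksibwuajid.
Rule 4 (final devoicing): /d/ is a voiced stop in word-final position, so it devoices to [t]. /togaksibwuajid/ → togaksibwuajit.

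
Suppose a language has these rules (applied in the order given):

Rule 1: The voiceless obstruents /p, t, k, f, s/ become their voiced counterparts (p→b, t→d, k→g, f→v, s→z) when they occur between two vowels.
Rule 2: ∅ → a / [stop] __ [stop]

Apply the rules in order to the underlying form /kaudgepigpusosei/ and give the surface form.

Rule 1 (intervocalic voicing): /p/ is a voiceless obstruent between vowels /e/ and /i/, so it voices to [b]. /s/ is a voiceless obstruent between vowels /u/ and /o/, so it voices to [z]. /s/ is a voiceless obstruent between vowels /o/ and /e/, so it voices to [z]. /kaudgepigpusosei/ → kaudgebigpuzozei.
Rule 2 (stop-cluster a-epenthesis): /d/ and /g/ form a stop–stop cluster, so [a] is inserted between them. /g/ and /p/ form a stop–stop cluster, so [a] is inserted between them. /kaudgebigpuzozei/ → kaudagebigapuzozei.

kaudagebigapuzozei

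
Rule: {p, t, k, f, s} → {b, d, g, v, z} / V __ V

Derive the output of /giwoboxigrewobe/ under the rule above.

giwoboxigrewobe

No segment of /giwoboxigrewobe/ meets the structural description of the rule, so the form surfaces unchanged.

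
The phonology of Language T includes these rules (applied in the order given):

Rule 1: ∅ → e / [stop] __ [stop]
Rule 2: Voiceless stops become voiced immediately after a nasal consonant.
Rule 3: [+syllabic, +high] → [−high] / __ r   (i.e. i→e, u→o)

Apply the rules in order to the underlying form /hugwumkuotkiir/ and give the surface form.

Rule 1 (stop-cluster e-epenthesis): /t/ and /k/ form a stop–stop cluster, so [e] is inserted between them. /hugwumkuotkiir/ → hugwumkuotekiir.
Rule 2 (post-nasal voicing): /k/ is a voiceless stop immediately after the nasal /m/, so it voices to [g]. /hugwumkuotekiir/ → hugwumguotekiir.
Rule 3 (pre-rhotic lowering): /i/ is a high vowel immediately before /r/, so it lowers to [e]. /hugwumguotekiir/ → hugwumguotekier.

hugwumguotekier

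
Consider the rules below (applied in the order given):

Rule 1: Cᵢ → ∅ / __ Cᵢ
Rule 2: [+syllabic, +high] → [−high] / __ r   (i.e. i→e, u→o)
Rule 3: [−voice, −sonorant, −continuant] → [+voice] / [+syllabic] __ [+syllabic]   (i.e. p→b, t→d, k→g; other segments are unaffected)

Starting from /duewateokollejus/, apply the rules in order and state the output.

duewadeogolejus

Rule 1 (degemination): /ll/ is a geminate; the first /l/ deletes. /duewateokollejus/ → duewateokolejus.
Rule 2 (pre-rhotic lowering): no segment meets the environment; /duewateokolejus/ is unchanged.
Rule 3 (intervocalic voicing): /t/ is a voiceless stop between vowels /a/ and /e/, so it voices to [d]. /k/ is a voiceless stop between vowels /o/ and /o/, so it voices to [g]. /duewateokolejus/ → duewadeogolejus.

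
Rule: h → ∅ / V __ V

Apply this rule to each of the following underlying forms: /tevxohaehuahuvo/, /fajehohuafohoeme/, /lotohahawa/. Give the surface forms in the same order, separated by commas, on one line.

/tevxohaehuahuvo/: /h/ occurs between vowels /o/ and /a/, so it deletes. /h/ occurs between vowels /e/ and /u/, so it deletes. /h/ occurs between vowels /a/ and /u/, so it deletes. → [tevxoaeuauvo].
/fajehohuafohoeme/: /h/ occurs between vowels /e/ and /o/, so it deletes. /h/ occurs between vowels /o/ and /u/, so it deletes. /h/ occurs between vowels /o/ and /o/, so it deletes. → [fajeouafooeme].
/lotohahawa/: /h/ occurs between vowels /o/ and /a/, so it deletes. /h/ occurs between vowels /a/ and /a/, so it deletes. → [lotoaawa].

tevxoaeuauvo, fajeouafooeme, lotoaawa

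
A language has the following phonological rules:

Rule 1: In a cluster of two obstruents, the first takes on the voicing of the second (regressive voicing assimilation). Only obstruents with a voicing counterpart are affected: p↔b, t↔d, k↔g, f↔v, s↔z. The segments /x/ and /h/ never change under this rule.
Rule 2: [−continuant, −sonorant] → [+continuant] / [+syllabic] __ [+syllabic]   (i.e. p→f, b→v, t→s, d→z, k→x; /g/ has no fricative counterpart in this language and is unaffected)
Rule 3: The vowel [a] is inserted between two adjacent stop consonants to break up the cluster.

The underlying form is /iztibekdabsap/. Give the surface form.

Rule 1 (regressive voicing assimilation): /z/ precedes the voiceless obstruent /t/, so it devoices to [s] by assimilation. /k/ precedes the voiced obstruent /d/, so it voices to [g] by assimilation. /b/ precedes the voiceless obstruent /s/, so it devoices to [p] by assimilation. /iztibekdabsap/ → istibegdapsap.
Rule 2 (intervocalic spirantization): /b/ is a stop between vowels /i/ and /e/, so it spirantizes to the fricative [v]. /istibegdapsap/ → istivegdapsap.
Rule 3 (stop-cluster a-epenthesis): /g/ and /d/ form a stop–stop cluster, so [a] is inserted between them. /istivegdapsap/ → istivegadapsap.

istivegadapsap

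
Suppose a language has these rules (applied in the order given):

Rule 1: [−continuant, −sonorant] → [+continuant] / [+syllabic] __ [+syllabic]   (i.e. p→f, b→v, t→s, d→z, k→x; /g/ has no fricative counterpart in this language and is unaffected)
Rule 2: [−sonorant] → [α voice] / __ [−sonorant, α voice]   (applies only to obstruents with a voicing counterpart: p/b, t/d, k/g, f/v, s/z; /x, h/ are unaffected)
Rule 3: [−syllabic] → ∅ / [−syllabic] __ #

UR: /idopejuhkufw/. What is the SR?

Rule 1 (intervocalic spirantization): /d/ is a stop between vowels /i/ and /o/, so it spirantizes to the fricative [z]. /p/ is a stop between vowels /o/ and /e/, so it spirantizes to the fricative [f]. /idopejuhkufw/ → izofejuhkufw.
Rule 2 (regressive voicing assimilation): no segment meets the environment; /izofejuhkufw/ is unchanged.
Rule 3 (final cluster simplification): /w/ is the second consonant of a word-final cluster /fw/, so it deletes. /izofejuhkufw/ → izofejuhkuf.

izofejuhkuf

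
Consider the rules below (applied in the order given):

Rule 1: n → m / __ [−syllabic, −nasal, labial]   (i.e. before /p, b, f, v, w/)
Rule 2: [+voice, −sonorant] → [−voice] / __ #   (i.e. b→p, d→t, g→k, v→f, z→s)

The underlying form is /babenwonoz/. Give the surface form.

babemwonos

Rule 1 (nasal place assimilation): /n/ precedes the labial consonant /w/, so it assimilates in place to [m]. /babenwonoz/ → babemwonoz.
Rule 2 (final devoicing): /z/ is a voiced obstruent in word-final position, so it devoices to [s]. /babemwonoz/ → babemwonos.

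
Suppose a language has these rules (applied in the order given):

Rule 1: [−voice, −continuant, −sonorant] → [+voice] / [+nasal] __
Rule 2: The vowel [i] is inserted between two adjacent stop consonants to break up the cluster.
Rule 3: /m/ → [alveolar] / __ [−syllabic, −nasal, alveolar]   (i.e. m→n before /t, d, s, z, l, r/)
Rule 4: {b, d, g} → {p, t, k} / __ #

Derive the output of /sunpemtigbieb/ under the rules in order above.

sunbendigibiep

Rule 1 (post-nasal voicing): /p/ is a voiceless stop immediately after the nasal /n/, so it voices to [b]. /t/ is a voiceless stop immediately after the nasal /m/, so it voices to [d]. /sunpemtigbieb/ → sunbemdigbieb.
Rule 2 (stop-cluster i-epenthesis): /g/ and /b/ form a stop–stop cluster, so [i] is inserted between them. /sunbemdigbieb/ → sunbemdigibieb.
Rule 3 (nasal place assimilation): /m/ precedes the alveolar consonant /d/, so it assimilates in place to [n]. /sunbemdigibieb/ → sunbendigibieb.
Rule 4 (final devoicing): /b/ is a voiced stop in word-final position, so it devoices to [p]. /sunbendigibieb/ → sunbendigibiep.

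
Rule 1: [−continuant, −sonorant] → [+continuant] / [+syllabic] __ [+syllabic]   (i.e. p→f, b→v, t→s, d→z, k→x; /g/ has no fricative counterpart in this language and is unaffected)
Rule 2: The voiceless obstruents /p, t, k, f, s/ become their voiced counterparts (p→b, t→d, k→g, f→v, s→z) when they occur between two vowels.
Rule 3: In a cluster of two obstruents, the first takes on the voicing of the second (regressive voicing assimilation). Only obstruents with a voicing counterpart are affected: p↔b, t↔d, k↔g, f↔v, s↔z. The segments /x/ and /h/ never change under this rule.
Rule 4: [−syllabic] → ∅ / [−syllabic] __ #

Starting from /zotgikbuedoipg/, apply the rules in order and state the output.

zodgigbuezoib

Rule 1 (intervocalic spirantization): /d/ is a stop between vowels /e/ and /o/, so it spirantizes to the fricative [z]. /zotgikbuedoipg/ → zotgikbuezoipg.
Rule 2 (intervocalic voicing): no segment meets the environment; /zotgikbuezoipg/ is unchanged.
Rule 3 (regressive voicing assimilation): /t/ precedes the voiced obstruent /g/, so it voices to [d] by assimilation. /k/ precedes the voiced obstruent /b/, so it voices to [g] by assimilation. /p/ precedes the voiced obstruent /g/, so it voices to [b] by assimilation. /zotgikbuezoipg/ → zodgigbuezoibg.
Rule 4 (final cluster simplification): /g/ is the second consonant of a word-final cluster /bg/, so it deletes. /zodgigbuezoibg/ → zodgigbuezoib.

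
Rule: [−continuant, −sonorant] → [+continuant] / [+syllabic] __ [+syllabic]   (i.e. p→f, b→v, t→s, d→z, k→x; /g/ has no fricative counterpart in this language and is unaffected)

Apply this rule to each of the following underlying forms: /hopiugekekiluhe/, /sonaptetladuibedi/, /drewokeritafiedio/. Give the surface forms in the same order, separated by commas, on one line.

/hopiugekekiluhe/: /p/ is a stop between vowels /o/ and /i/, so it spirantizes to the fricative [f]. /k/ is a stop between vowels /e/ and /e/, so it spirantizes to the fricative [x]. /k/ is a stop between vowels /e/ and /i/, so it spirantizes to the fricative [x]. → [hofiugexexiluhe].
/sonaptetladuibedi/: /d/ is a stop between vowels /a/ and /u/, so it spirantizes to the fricative [z]. /b/ is a stop between vowels /i/ and /e/, so it spirantizes to the fricative [v]. /d/ is a stop between vowels /e/ and /i/, so it spirantizes to the fricative [z]. → [sonaptetlazuivezi].
/drewokeritafiedio/: /k/ is a stop between vowels /o/ and /e/, so it spirantizes to the fricative [x]. /t/ is a stop between vowels /i/ and /a/, so it spirantizes to the fricative [s]. /d/ is a stop between vowels /e/ and /i/, so it spirantizes to the fricative [z]. → [drewoxerisafiezio].

hofiugexexiluhe, sonaptetlazuivezi, drewoxerisafiezio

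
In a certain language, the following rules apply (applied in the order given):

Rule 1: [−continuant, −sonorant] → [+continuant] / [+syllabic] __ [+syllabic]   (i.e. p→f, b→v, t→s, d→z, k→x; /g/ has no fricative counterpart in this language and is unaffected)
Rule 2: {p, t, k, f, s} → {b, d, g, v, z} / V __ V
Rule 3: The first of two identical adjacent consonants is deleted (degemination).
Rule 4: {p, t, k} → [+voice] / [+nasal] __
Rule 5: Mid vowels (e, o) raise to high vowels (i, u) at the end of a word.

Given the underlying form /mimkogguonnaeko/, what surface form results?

Rule 1 (intervocalic spirantization): /k/ is a stop between vowels /e/ and /o/, so it spirantizes to the fricative [x]. /mimkogguonnaeko/ → mimkogguonnaexo.
Rule 2 (intervocalic voicing): no segment meets the environment; /mimkogguonnaexo/ is unchanged.
Rule 3 (degemination): /gg/ is a geminate; the first /g/ deletes. /nn/ is a geminate; the first /n/ deletes. /mimkogguonnaexo/ → mimkoguonaexo.
Rule 4 (post-nasal voicing): /k/ is a voiceless stop immediately after the nasal /m/, so it voices to [g]. /mimkoguonaexo/ → mimgoguonaexo.
Rule 5 (final vowel raising): /o/ is a mid vowel in word-final position, so it raises to [u]. /mimgoguonaexo/ → mimgoguonaexu.

mimgoguonaexu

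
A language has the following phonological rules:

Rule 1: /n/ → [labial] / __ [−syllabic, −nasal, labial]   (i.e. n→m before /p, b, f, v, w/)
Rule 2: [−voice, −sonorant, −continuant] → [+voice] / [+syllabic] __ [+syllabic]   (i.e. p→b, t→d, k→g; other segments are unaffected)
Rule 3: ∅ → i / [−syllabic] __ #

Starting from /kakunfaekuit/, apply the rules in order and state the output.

Rule 1 (nasal place assimilation): /n/ precedes the labial consonant /f/, so it assimilates in place to [m]. /kakunfaekuit/ → kakumfaekuit.
Rule 2 (intervocalic voicing): /k/ is a voiceless stop between vowels /a/ and /u/, so it voices to [g]. /k/ is a voiceless stop between vowels /e/ and /u/, so it voices to [g]. /kakumfaekuit/ → kagumfaeguit.
Rule 3 (final i-epenthesis): the form ends in the consonant /t/, so [i] is inserted word-finally. /kagumfaeguit/ → kagumfaeguiti.

kagumfaeguiti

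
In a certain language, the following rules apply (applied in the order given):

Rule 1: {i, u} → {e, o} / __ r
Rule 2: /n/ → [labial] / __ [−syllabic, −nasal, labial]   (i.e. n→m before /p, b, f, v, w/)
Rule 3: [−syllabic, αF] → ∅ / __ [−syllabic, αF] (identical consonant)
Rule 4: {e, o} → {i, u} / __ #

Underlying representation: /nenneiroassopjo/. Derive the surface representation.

Rule 1 (pre-rhotic lowering): /i/ is a high vowel immediately before /r/, so it lowers to [e]. /nenneiroassopjo/ → nenneeroassopjo.
Rule 2 (nasal place assimilation): no segment meets the environment; /nenneeroassopjo/ is unchanged.
Rule 3 (degemination): /nn/ is a geminate; the first /n/ deletes. /ss/ is a geminate; the first /s/ deletes. /nenneeroassopjo/ → neneeroasopjo.
Rule 4 (final vowel raising): /o/ is a mid vowel in word-final position, so it raises to [u]. /neneeroasopjo/ → neneeroasopju.

neneeroasopju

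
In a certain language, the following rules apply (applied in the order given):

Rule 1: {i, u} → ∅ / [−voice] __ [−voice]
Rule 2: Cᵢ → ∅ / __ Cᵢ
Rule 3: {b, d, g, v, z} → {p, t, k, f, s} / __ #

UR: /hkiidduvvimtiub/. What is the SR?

hkiiduvimtiup

Rule 1 (high vowel syncope): no segment meets the environment; /hkiidduvvimtiub/ is unchanged.
Rule 2 (degemination): /dd/ is a geminate; the first /d/ deletes. /vv/ is a geminate; the first /v/ deletes. /hkiidduvvimtiub/ → hkiiduvimtiub.
Rule 3 (final devoicing): /b/ is a voiced obstruent in word-final position, so it devoices to [p]. /hkiiduvimtiub/ → hkiiduvimtiup.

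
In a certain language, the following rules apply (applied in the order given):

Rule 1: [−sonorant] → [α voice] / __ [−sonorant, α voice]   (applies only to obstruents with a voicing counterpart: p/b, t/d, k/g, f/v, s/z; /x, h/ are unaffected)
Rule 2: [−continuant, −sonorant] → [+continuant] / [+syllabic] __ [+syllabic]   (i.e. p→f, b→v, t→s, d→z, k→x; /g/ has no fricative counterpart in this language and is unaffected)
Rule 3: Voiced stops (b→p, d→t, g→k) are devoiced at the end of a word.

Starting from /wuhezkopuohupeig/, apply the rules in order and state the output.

wuheskofuohufeik

Rule 1 (regressive voicing assimilation): /z/ precedes the voiceless obstruent /k/, so it devoices to [s] by assimilation. /wuhezkopuohupeig/ → wuheskopuohupeig.
Rule 2 (intervocalic spirantization): /p/ is a stop between vowels /o/ and /u/, so it spirantizes to the fricative [f]. /p/ is a stop between vowels /u/ and /e/, so it spirantizes to the fricative [f]. /wuheskopuohupeig/ → wuheskofuohufeig.
Rule 3 (final devoicing): /g/ is a voiced stop in word-final position, so it devoices to [k]. /wuheskofuohufeig/ → wuheskofuohufeik.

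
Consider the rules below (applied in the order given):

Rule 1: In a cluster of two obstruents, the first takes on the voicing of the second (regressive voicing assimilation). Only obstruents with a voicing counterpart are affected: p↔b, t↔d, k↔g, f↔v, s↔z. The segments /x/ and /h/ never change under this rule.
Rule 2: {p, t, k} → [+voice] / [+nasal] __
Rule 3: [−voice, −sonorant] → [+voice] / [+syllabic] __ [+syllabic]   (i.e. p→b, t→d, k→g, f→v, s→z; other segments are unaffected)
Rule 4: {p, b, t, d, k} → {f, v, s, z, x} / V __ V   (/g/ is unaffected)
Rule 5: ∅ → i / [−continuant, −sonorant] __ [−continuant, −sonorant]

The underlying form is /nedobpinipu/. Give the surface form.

nezopipinivu

Rule 1 (regressive voicing assimilation): /b/ precedes the voiceless obstruent /p/, so it devoices to [p] by assimilation. /nedobpinipu/ → nedoppinipu.
Rule 2 (post-nasal voicing): no segment meets the environment; /nedoppinipu/ is unchanged.
Rule 3 (intervocalic voicing): /p/ is a voiceless obstruent between vowels /i/ and /u/, so it voices to [b]. /nedoppinipu/ → nedoppinibu.
Rule 4 (intervocalic spirantization): /d/ is a stop between vowels /e/ and /o/, so it spirantizes to the fricative [z]. /b/ is a stop between vowels /i/ and /u/, so it spirantizes to the fricative [v]. /nedoppinibu/ → nezoppinivu.
Rule 5 (stop-cluster i-epenthesis): /p/ and /p/ form a stop–stop cluster, so [i] is inserted between them. /nezoppinivu/ → nezopipinivu.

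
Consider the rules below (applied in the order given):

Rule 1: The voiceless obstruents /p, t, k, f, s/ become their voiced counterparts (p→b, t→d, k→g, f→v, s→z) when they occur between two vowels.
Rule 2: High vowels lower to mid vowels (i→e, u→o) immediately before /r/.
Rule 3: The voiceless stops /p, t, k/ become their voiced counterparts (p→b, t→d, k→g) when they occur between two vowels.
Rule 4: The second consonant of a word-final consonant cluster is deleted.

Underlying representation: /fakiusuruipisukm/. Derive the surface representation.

fagiuzoruibizuk

Rule 1 (intervocalic voicing): /k/ is a voiceless obstruent between vowels /a/ and /i/, so it voices to [g]. /s/ is a voiceless obstruent between vowels /u/ and /u/, so it voices to [z]. /p/ is a voiceless obstruent between vowels /i/ and /i/, so it voices to [b]. /s/ is a voiceless obstruent between vowels /i/ and /u/, so it voices to [z]. /fakiusuruipisukm/ → fagiuzuruibizukm.
Rule 2 (pre-rhotic lowering): /u/ is a high vowel immediately before /r/, so it lowers to [o]. /fagiuzuruibizukm/ → fagiuzoruibizukm.
Rule 3 (intervocalic voicing): no segment meets the environment; /fagiuzoruibizukm/ is unchanged.
Rule 4 (final cluster simplification): /m/ is the second consonant of a word-final cluster /km/, so it deletes. /fagiuzoruibizukm/ → fagiuzoruibizuk.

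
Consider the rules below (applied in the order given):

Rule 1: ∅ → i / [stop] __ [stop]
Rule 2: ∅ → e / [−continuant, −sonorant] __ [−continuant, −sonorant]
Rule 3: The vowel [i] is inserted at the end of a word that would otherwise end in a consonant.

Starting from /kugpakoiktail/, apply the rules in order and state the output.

kugipakoikitaili

Rule 1 (stop-cluster i-epenthesis): /g/ and /p/ form a stop–stop cluster, so [i] is inserted between them. /k/ and /t/ form a stop–stop cluster, so [i] is inserted between them. /kugpakoiktail/ → kugipakoikitail.
Rule 2 (stop-cluster e-epenthesis): no segment meets the environment; /kugipakoikitail/ is unchanged.
Rule 3 (final i-epenthesis): the form ends in the consonant /l/, so [i] is inserted word-finally. /kugipakoikitail/ → kugipakoikitaili.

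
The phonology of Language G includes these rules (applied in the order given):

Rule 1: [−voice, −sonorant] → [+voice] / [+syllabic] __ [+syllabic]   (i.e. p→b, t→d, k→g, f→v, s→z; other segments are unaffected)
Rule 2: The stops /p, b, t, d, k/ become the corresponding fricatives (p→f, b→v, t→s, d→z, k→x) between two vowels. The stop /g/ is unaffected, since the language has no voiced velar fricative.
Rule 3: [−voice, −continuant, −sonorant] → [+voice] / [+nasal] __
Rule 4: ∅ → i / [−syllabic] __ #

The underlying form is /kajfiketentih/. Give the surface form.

Rule 1 (intervocalic voicing): /k/ is a voiceless obstruent between vowels /i/ and /e/, so it voices to [g]. /t/ is a voiceless obstruent between vowels /e/ and /e/, so it voices to [d]. /kajfiketentih/ → kajfigedentih.
Rule 2 (intervocalic spirantization): /d/ is a stop between vowels /e/ and /e/, so it spirantizes to the fricative [z]. /kajfigedentih/ → kajfigezentih.
Rule 3 (post-nasal voicing): /t/ is a voiceless stop immediately after the nasal /n/, so it voices to [d]. /kajfigezentih/ → kajfigezendih.
Rule 4 (final i-epenthesis): the form ends in the consonant /h/, so [i] is inserted word-finally. /kajfigezendih/ → kajfigezendihi.

kajfigezendihi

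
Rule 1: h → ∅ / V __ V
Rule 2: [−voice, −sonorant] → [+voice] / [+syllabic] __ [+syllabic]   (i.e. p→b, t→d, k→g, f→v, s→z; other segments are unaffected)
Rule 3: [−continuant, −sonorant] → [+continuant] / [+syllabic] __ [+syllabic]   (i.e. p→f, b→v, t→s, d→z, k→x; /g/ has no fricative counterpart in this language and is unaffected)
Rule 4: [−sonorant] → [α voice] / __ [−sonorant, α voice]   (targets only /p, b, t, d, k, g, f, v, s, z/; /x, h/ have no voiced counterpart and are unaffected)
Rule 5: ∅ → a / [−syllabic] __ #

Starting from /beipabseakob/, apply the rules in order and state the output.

Rule 1 (intervocalic h-deletion): no segment meets the environment; /beipabseakob/ is unchanged.
Rule 2 (intervocalic voicing): /p/ is a voiceless obstruent between vowels /i/ and /a/, so it voices to [b]. /k/ is a voiceless obstruent between vowels /a/ and /o/, so it voices to [g]. /beipabseakob/ → beibabseagob.
Rule 3 (intervocalic spirantization): /b/ is a stop between vowels /i/ and /a/, so it spirantizes to the fricative [v]. /beibabseagob/ → beivabseagob.
Rule 4 (regressive voicing assimilation): /b/ precedes the voiceless obstruent /s/, so it devoices to [p] by assimilation. /beivabseagob/ → beivapseagob.
Rule 5 (final a-epenthesis): the form ends in the consonant /b/, so [a] is inserted word-finally. /beivapseagob/ → beivapseagoba.

beivapseagoba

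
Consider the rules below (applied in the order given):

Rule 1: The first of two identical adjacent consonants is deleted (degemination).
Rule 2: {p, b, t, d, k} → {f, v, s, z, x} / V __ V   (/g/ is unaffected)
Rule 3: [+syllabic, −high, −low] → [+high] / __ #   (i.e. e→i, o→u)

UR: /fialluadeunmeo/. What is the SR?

Rule 1 (degemination): /ll/ is a geminate; the first /l/ deletes. /fialluadeunmeo/ → fialuadeunmeo.
Rule 2 (intervocalic spirantization): /d/ is a stop between vowels /a/ and /e/, so it spirantizes to the fricative [z]. /fialuadeunmeo/ → fialuazeunmeo.
Rule 3 (final vowel raising): /o/ is a mid vowel in word-final position, so it raises to [u]. /fialuazeunmeo/ → fialuazeunmeu.

fialuazeunmeu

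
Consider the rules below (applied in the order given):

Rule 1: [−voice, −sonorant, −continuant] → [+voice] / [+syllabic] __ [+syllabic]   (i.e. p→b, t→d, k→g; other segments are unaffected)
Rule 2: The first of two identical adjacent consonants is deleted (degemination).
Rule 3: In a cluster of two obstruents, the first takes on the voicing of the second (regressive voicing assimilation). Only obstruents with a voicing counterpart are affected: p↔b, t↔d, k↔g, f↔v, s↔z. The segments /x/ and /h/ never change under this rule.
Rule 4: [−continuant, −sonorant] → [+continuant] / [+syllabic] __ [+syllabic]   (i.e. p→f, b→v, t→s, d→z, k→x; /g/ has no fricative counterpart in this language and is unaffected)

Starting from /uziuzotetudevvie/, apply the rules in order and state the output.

uziuzozezuzevie

Rule 1 (intervocalic voicing): /t/ is a voiceless stop between vowels /o/ and /e/, so it voices to [d]. /t/ is a voiceless stop between vowels /e/ and /u/, so it voices to [d]. /uziuzotetudevvie/ → uziuzodedudevvie.
Rule 2 (degemination): /vv/ is a geminate; the first /v/ deletes. /uziuzodedudevvie/ → uziuzodedudevie.
Rule 3 (regressive voicing assimilation): no segment meets the environment; /uziuzodedudevie/ is unchanged.
Rule 4 (intervocalic spirantization): /d/ is a stop between vowels /o/ and /e/, so it spirantizes to the fricative [z]. /d/ is a stop between vowels /e/ and /u/, so it spirantizes to the fricative [z]. /d/ is a stop between vowels /u/ and /e/, so it spirantizes to the fricative [z]. /uziuzodedudevie/ → uziuzozezuzevie.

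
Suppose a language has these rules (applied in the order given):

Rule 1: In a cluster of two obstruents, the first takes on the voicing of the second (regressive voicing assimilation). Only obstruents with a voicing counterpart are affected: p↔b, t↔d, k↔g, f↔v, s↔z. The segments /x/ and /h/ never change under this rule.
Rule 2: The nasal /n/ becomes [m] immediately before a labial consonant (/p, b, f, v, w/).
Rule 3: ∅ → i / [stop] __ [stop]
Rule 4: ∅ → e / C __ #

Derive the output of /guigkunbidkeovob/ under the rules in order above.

guikikumbitikeovobe

Rule 1 (regressive voicing assimilation): /g/ precedes the voiceless obstruent /k/, so it devoices to [k] by assimilation. /d/ precedes the voiceless obstruent /k/, so it devoices to [t] by assimilation. /guigkunbidkeovob/ → guikkunbitkeovob.
Rule 2 (nasal place assimilation): /n/ precedes the labial consonant /b/, so it assimilates in place to [m]. /guikkunbitkeovob/ → guikkumbitkeovob.
Rule 3 (stop-cluster i-epenthesis): /k/ and /k/ form a stop–stop cluster, so [i] is inserted between them. /t/ and /k/ form a stop–stop cluster, so [i] is inserted between them. /guikkumbitkeovob/ → guikikumbitikeovob.
Rule 4 (final e-epenthesis): the form ends in the consonant /b/, so [e] is inserted word-finally. /guikikumbitikeovob/ → guikikumbitikeovobe.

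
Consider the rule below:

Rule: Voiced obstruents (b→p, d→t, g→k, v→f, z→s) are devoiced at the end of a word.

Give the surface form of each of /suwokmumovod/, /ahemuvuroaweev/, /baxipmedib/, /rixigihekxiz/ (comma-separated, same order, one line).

suwokmumovot, ahemuvuroaweef, baxipmedip, rixigihekxis

/suwokmumovod/: /d/ is a voiced obstruent in word-final position, so it devoices to [t]. → [suwokmumovot].
/ahemuvuroaweev/: /v/ is a voiced obstruent in word-final position, so it devoices to [f]. → [ahemuvuroaweef].
/baxipmedib/: /b/ is a voiced obstruent in word-final position, so it devoices to [p]. → [baxipmedip].
/rixigihekxiz/: /z/ is a voiced obstruent in word-final position, so it devoices to [s]. → [rixigihekxis].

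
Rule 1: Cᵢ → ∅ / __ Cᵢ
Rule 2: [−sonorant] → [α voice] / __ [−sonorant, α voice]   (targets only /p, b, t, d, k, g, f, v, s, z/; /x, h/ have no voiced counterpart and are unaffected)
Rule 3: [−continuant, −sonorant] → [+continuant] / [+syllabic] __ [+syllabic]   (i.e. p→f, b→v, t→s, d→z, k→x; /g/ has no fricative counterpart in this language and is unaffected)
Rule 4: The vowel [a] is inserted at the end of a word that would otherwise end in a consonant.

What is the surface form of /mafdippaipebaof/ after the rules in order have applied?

mavdifaifevaofa

Rule 1 (degemination): /pp/ is a geminate; the first /p/ deletes. /mafdippaipebaof/ → mafdipaipebaof.
Rule 2 (regressive voicing assimilation): /f/ precedes the voiced obstruent /d/, so it voices to [v] by assimilation. /mafdipaipebaof/ → mavdipaipebaof.
Rule 3 (intervocalic spirantization): /p/ is a stop between vowels /i/ and /a/, so it spirantizes to the fricative [f]. /p/ is a stop between vowels /i/ and /e/, so it spirantizes to the fricative [f]. /b/ is a stop between vowels /e/ and /a/, so it spirantizes to the fricative [v]. /mavdipaipebaof/ → mavdifaifevaof.
Rule 4 (final a-epenthesis): the form ends in the consonant /f/, so [a] is inserted word-finally. /mavdifaifevaof/ → mavdifaifevaofa.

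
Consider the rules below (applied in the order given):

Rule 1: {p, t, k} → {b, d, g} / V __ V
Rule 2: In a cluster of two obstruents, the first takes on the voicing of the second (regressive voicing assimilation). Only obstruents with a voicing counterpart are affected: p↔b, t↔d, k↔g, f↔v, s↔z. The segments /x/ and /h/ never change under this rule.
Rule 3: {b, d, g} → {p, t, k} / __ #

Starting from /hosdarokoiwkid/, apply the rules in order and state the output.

hozdarogoiwkit

Rule 1 (intervocalic voicing): /k/ is a voiceless stop between vowels /o/ and /o/, so it voices to [g]. /hosdarokoiwkid/ → hosdarogoiwkid.
Rule 2 (regressive voicing assimilation): /s/ precedes the voiced obstruent /d/, so it voices to [z] by assimilation. /hosdarogoiwkid/ → hozdarogoiwkid.
Rule 3 (final devoicing): /d/ is a voiced stop in word-final position, so it devoices to [t]. /hozdarogoiwkid/ → hozdarogoiwkit.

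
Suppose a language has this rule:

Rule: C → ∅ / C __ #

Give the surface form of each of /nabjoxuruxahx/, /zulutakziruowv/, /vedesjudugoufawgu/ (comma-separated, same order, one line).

nabjoxuruxah, zulutakziruow, vedesjudugoufawgu

/nabjoxuruxahx/: /x/ is the second consonant of a word-final cluster /hx/, so it deletes. → [nabjoxuruxah].
/zulutakziruowv/: /v/ is the second consonant of a word-final cluster /wv/, so it deletes. → [zulutakziruow].
/vedesjudugoufawgu/: the rule's environment is not met; surfaces unchanged as [vedesjudugoufawgu].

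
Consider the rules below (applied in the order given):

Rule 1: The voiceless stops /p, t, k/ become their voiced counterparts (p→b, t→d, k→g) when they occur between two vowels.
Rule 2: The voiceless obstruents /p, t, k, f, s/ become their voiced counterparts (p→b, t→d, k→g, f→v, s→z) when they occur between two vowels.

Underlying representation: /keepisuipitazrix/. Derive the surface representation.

keebizuibidazrix

Rule 1 (intervocalic voicing): /p/ is a voiceless stop between vowels /e/ and /i/, so it voices to [b]. /p/ is a voiceless stop between vowels /i/ and /i/, so it voices to [b]. /t/ is a voiceless stop between vowels /i/ and /a/, so it voices to [d]. /keepisuipitazrix/ → keebisuibidazrix.
Rule 2 (intervocalic voicing): /s/ is a voiceless obstruent between vowels /i/ and /u/, so it voices to [z]. /keebisuibidazrix/ → keebizuibidazrix.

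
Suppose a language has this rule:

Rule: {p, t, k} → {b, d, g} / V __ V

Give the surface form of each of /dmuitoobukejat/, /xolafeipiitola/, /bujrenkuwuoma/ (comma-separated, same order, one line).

/dmuitoobukejat/: /t/ is a voiceless stop between vowels /i/ and /o/, so it voices to [d]. /k/ is a voiceless stop between vowels /u/ and /e/, so it voices to [g]. → [dmuidoobugejat].
/xolafeipiitola/: /p/ is a voiceless stop between vowels /i/ and /i/, so it voices to [b]. /t/ is a voiceless stop between vowels /i/ and /o/, so it voices to [d]. → [xolafeibiidola].
/bujrenkuwuoma/: the rule's environment is not met; surfaces unchanged as [bujrenkuwuoma].

dmuidoobugejat, xolafeibiidola, bujrenkuwuoma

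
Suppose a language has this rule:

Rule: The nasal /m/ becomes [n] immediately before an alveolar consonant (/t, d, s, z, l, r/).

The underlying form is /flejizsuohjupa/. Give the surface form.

flejizsuohjupa

No segment of /flejizsuohjupa/ meets the structural description of the rule, so the form surfaces unchanged.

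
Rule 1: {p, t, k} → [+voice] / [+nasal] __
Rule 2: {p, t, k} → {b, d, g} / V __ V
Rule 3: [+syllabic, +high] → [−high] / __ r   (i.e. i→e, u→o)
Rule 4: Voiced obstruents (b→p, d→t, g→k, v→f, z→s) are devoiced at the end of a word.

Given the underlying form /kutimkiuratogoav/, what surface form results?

Rule 1 (post-nasal voicing): /k/ is a voiceless stop immediately after the nasal /m/, so it voices to [g]. /kutimkiuratogoav/ → kutimgiuratogoav.
Rule 2 (intervocalic voicing): /t/ is a voiceless stop between vowels /u/ and /i/, so it voices to [d]. /t/ is a voiceless stop between vowels /a/ and /o/, so it voices to [d]. /kutimgiuratogoav/ → kudimgiuradogoav.
Rule 3 (pre-rhotic lowering): /u/ is a high vowel immediately before /r/, so it lowers to [o]. /kudimgiuradogoav/ → kudimgioradogoav.
Rule 4 (final devoicing): /v/ is a voiced obstruent in word-final position, so it devoices to [f]. /kudimgioradogoav/ → kudimgioradogoaf.

kudimgioradogoaf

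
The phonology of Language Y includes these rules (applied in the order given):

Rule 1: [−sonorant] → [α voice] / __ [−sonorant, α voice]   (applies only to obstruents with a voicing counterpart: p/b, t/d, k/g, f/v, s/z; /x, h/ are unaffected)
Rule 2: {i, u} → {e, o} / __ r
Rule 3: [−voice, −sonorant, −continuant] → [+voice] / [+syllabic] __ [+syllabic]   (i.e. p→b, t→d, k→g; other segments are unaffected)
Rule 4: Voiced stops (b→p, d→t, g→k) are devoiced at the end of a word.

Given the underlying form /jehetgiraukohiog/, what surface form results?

jehedgeraugohiok

Rule 1 (regressive voicing assimilation): /t/ precedes the voiced obstruent /g/, so it voices to [d] by assimilation. /jehetgiraukohiog/ → jehedgiraukohiog.
Rule 2 (pre-rhotic lowering): /i/ is a high vowel immediately before /r/, so it lowers to [e]. /jehedgiraukohiog/ → jehedgeraukohiog.
Rule 3 (intervocalic voicing): /k/ is a voiceless stop between vowels /u/ and /o/, so it voices to [g]. /jehedgeraukohiog/ → jehedgeraugohiog.
Rule 4 (final devoicing): /g/ is a voiced stop in word-final position, so it devoices to [k]. /jehedgeraugohiog/ → jehedgeraugohiok.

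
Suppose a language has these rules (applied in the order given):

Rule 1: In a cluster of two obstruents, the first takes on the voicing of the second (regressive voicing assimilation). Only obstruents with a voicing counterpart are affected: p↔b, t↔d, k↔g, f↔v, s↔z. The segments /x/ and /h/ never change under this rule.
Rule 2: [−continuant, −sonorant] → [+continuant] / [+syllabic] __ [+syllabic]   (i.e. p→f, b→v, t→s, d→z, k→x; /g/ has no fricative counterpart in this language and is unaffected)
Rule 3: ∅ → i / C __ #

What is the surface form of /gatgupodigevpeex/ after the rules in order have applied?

Rule 1 (regressive voicing assimilation): /t/ precedes the voiced obstruent /g/, so it voices to [d] by assimilation. /v/ precedes the voiceless obstruent /p/, so it devoices to [f] by assimilation. /gatgupodigevpeex/ → gadgupodigefpeex.
Rule 2 (intervocalic spirantization): /p/ is a stop between vowels /u/ and /o/, so it spirantizes to the fricative [f]. /d/ is a stop between vowels /o/ and /i/, so it spirantizes to the fricative [z]. /gadgupodigefpeex/ → gadgufozigefpeex.
Rule 3 (final i-epenthesis): the form ends in the consonant /x/, so [i] is inserted word-finally. /gadgufozigefpeex/ → gadgufozigefpeexi.

gadgufozigefpeexi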